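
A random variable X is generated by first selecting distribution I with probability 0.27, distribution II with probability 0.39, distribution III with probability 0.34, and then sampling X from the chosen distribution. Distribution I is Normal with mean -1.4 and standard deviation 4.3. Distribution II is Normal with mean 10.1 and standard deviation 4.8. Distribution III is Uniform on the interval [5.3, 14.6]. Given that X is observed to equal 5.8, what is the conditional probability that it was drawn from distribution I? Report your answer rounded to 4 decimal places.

Likelihoods f(5.8 | ·): I: 0.0228366; II: 0.0556422; III: 0.107527.
Posterior ∝ prior × likelihood. Numerator for I: 0.27·0.0228366 = 0.00616587.
Normalizing constant: 0.27·0.0228366 + 0.39·0.0556422 + 0.34·0.107527 = 0.0644255.
P(I | observation) = 0.00616587 / 0.0644255 = 0.0957055.

0.0957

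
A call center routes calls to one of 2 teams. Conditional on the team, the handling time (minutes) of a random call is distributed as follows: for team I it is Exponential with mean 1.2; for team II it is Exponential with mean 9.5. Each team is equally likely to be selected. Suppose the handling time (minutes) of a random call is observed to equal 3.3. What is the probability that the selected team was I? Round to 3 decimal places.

0.417

Likelihoods f(3.3 | ·): I: 0.0532732; II: 0.0743732.
Posterior ∝ prior × likelihood. Numerator for I: 0.5·0.0532732 = 0.0266366.
Normalizing constant: 0.5·0.0532732 + 0.5·0.0743732 = 0.0638232.
P(I | observation) = 0.0266366 / 0.0638232 = 0.41735.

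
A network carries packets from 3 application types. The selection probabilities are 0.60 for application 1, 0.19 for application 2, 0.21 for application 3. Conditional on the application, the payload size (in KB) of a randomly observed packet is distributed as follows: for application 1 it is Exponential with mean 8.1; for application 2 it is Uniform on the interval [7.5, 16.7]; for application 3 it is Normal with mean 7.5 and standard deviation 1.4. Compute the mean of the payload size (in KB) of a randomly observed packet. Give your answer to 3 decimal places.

8.734

Component means — 1: 8.1; 2: 12.1; 3: 7.5.
E[X] = 0.6·8.1 + 0.19·12.1 + 0.21·7.5 = 8.734.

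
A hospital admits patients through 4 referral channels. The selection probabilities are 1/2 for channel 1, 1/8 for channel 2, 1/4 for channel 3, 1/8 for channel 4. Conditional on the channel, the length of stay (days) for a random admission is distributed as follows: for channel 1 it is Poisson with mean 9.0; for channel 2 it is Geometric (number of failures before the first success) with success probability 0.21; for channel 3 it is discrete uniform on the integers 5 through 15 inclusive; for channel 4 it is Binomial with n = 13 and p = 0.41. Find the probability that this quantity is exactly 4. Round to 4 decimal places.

Conditional on each channel, P(X = 4): 1: 0.0337372; 2: 0.0817952; 3: 0; 4: 0.175029.
By total probability, P(X = 4) = 0.5·0.0337372 + 0.125·0.0817952 + 0.25·0 + 0.125·0.175029 = 0.0489716.

0.0490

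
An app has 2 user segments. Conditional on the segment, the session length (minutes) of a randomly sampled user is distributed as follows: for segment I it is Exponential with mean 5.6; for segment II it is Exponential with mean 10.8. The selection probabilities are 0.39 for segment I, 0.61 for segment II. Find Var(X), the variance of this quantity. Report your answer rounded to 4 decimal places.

Per component, I: μ=5.6, E[X²]=62.72; II: μ=10.8, E[X²]=233.28.
E[X] = 0.39·5.6 + 0.61·10.8 = 8.772.
E[X²] = 0.39·62.72 + 0.61·233.28 = 166.762.
Var(X) = E[X²] − (E[X])² = 166.762 − 76.948 = 89.8136.

89.8136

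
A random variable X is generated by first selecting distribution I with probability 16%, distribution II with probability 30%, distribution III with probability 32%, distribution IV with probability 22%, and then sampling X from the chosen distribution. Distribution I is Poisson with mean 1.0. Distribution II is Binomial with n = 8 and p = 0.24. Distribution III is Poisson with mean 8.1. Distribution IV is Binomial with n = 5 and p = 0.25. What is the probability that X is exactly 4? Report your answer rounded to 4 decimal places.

Conditional on each component, P(X = 4): I: 0.0153283; II: 0.0774814; III: 0.0544432; IV: 0.0146484.
By total probability, P(X = 4) = 0.16·0.0153283 + 0.3·0.0774814 + 0.32·0.0544432 + 0.22·0.0146484 = 0.0463414.

0.0463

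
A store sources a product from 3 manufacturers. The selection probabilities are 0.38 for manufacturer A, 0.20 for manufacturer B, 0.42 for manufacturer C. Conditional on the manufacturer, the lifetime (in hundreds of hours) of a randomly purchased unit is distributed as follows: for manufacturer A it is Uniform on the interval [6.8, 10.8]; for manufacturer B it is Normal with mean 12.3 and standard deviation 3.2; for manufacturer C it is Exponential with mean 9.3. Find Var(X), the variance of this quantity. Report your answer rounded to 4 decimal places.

Per component, A: μ=8.8, E[X²]=78.7733; B: μ=12.3, E[X²]=161.53; C: μ=9.3, E[X²]=172.98.
E[X] = 0.38·8.8 + 0.2·12.3 + 0.42·9.3 = 9.71.
E[X²] = 0.38·78.7733 + 0.2·161.53 + 0.42·172.98 = 134.891.
Var(X) = E[X²] − (E[X])² = 134.891 − 94.2841 = 40.6074.

40.6074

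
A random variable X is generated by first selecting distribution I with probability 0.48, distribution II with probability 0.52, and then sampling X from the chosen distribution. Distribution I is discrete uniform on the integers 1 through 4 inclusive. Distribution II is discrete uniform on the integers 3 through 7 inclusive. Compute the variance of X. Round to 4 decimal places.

Per component, I: μ=2.5, E[X²]=7.5; II: μ=5, E[X²]=27.
E[X] = 0.48·2.5 + 0.52·5 = 3.8.
E[X²] = 0.48·7.5 + 0.52·27 = 17.64.
Var(X) = E[X²] − (E[X])² = 17.64 − 14.44 = 3.2.

3.2000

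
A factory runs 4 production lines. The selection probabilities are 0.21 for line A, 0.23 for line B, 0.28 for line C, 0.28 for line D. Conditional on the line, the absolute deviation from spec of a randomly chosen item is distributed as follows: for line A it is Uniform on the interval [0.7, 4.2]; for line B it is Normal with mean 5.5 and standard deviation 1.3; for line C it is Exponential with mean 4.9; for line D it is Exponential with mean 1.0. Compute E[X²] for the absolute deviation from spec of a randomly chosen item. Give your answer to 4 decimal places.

22.8267

For each component E[X²] = Var + (mean)², giving A: 7.02333; B: 31.94; C: 48.02; D: 2.
Overall E[X²] = 0.21·7.02333 + 0.23·31.94 + 0.28·48.02 + 0.28·2 = 22.8267.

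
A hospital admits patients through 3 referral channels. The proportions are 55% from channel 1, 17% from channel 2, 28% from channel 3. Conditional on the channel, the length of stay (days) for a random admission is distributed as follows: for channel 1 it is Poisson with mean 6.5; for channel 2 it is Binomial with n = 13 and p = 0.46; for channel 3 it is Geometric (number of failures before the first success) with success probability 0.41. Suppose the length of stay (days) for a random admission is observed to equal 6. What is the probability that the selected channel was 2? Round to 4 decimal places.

0.2881

Likelihoods P(X=6 | ·): 1: 0.157483; 2: 0.217681; 3: 0.017294.
Posterior ∝ prior × likelihood. Numerator for 2: 0.17·0.217681 = 0.0370058.
Normalizing constant: 0.55·0.157483 + 0.17·0.217681 + 0.28·0.017294 = 0.128464.
P(2 | observation) = 0.0370058 / 0.128464 = 0.288064.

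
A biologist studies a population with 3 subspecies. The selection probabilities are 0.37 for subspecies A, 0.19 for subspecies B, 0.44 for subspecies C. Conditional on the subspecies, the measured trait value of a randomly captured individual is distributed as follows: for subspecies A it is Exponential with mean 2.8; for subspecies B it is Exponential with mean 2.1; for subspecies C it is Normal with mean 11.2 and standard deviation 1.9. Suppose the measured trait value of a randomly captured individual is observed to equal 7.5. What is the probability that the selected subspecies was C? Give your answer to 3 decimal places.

Likelihoods f(7.5 | ·): A: 0.0245218; B: 0.0133884; C: 0.0315269.
Posterior ∝ prior × likelihood. Numerator for C: 0.44·0.0315269 = 0.0138718.
Normalizing constant: 0.37·0.0245218 + 0.19·0.0133884 + 0.44·0.0315269 = 0.0254887.
P(C | observation) = 0.0138718 / 0.0254887 = 0.544234.

0.544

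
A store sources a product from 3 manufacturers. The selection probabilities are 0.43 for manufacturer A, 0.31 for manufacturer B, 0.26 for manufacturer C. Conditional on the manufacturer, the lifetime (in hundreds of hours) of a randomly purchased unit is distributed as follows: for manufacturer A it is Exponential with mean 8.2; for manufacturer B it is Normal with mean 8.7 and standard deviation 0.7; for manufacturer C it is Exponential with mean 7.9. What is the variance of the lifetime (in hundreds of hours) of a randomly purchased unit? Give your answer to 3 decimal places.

45.387

Per component, A: μ=8.2, E[X²]=134.48; B: μ=8.7, E[X²]=76.18; C: μ=7.9, E[X²]=124.82.
E[X] = 0.43·8.2 + 0.31·8.7 + 0.26·7.9 = 8.277.
E[X²] = 0.43·134.48 + 0.31·76.18 + 0.26·124.82 = 113.895.
Var(X) = E[X²] − (E[X])² = 113.895 − 68.5087 = 45.3867.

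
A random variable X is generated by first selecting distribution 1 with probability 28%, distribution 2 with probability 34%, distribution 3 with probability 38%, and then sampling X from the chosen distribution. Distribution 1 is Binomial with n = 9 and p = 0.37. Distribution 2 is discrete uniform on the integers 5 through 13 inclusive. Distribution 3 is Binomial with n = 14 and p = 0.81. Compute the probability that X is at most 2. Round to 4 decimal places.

0.0819

Conditional on each component, P(X ≤ 2): 1: 0.292398; 2: 0; 3: 1.36995e-07.
By total probability, P(X ≤ 2) = 0.28·0.292398 + 0.34·0 + 0.38·1.36995e-07 = 0.0818716.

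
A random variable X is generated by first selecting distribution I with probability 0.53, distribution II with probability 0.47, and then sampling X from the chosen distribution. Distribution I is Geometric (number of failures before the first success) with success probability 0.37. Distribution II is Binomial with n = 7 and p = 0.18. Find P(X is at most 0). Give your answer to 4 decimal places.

Conditional on each component, P(X ≤ 0): I: 0.37; II: 0.249285.
By total probability, P(X ≤ 0) = 0.53·0.37 + 0.47·0.249285 = 0.313264.

0.3133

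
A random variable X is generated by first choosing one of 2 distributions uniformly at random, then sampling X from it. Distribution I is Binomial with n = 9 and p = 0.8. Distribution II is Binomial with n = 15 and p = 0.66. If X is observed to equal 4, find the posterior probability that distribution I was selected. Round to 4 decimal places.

0.9008

Likelihoods P(X=4 | ·): I: 0.0165151; II: 0.00181793.
Posterior ∝ prior × likelihood. Numerator for I: 0.5·0.0165151 = 0.00825754.
Normalizing constant: 0.5·0.0165151 + 0.5·0.00181793 = 0.0091665.
P(I | observation) = 0.00825754 / 0.0091665 = 0.900839.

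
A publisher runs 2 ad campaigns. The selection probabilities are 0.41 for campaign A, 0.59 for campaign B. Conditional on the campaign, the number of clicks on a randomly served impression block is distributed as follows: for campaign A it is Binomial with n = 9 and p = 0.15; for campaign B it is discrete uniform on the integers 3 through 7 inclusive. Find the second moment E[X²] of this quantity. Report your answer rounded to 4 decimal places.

17.1477

For each component E[X²] = Var + (mean)², giving A: 2.97; B: 27.
Overall E[X²] = 0.41·2.97 + 0.59·27 = 17.1477.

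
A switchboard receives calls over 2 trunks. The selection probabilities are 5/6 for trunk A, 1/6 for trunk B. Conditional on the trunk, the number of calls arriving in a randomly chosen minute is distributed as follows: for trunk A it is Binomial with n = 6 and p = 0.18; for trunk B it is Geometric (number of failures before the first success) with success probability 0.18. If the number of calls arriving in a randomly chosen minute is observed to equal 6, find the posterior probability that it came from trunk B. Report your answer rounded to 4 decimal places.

Likelihoods P(X=6 | ·): A: 3.40122e-05; B: 0.0547212.
Posterior ∝ prior × likelihood. Numerator for B: 0.166667·0.0547212 = 0.0091202.
Normalizing constant: 0.833333·3.40122e-05 + 0.166667·0.0547212 = 0.00914854.
P(B | observation) = 0.0091202 / 0.00914854 = 0.996902.

0.9969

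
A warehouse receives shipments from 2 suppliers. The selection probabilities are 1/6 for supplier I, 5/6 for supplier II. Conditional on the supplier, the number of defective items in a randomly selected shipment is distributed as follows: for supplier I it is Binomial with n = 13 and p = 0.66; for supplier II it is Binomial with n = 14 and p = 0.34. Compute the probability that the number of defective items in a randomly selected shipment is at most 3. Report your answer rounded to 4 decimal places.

Conditional on each supplier, P(X ≤ 3): I: 0.00195718; II: 0.244393.
By total probability, P(X ≤ 3) = 0.166667·0.00195718 + 0.833333·0.244393 = 0.203987.

0.2040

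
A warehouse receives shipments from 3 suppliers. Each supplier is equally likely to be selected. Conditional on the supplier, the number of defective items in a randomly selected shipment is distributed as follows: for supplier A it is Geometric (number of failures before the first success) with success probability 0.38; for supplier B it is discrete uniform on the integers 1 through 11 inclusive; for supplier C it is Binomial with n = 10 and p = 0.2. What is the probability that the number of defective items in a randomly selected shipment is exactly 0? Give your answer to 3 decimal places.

0.162

Conditional on each supplier, P(X = 0): A: 0.38; B: 0; C: 0.107374.
By total probability, P(X = 0) = 0.333333·0.38 + 0.333333·0 + 0.333333·0.107374 = 0.162458.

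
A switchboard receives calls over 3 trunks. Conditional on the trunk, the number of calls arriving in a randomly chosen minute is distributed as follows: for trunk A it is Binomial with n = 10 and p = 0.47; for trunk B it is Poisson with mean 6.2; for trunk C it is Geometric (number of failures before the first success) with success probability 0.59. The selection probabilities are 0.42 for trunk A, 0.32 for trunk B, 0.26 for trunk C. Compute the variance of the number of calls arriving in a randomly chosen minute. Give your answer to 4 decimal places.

Per component, A: μ=4.7, E[X²]=24.581; B: μ=6.2, E[X²]=44.64; C: μ=0.694915, E[X²]=1.66073.
E[X] = 0.42·4.7 + 0.32·6.2 + 0.26·0.694915 = 4.13868.
E[X²] = 0.42·24.581 + 0.32·44.64 + 0.26·1.66073 = 25.0406.
Var(X) = E[X²] − (E[X])² = 25.0406 − 17.1287 = 7.91195.

7.9120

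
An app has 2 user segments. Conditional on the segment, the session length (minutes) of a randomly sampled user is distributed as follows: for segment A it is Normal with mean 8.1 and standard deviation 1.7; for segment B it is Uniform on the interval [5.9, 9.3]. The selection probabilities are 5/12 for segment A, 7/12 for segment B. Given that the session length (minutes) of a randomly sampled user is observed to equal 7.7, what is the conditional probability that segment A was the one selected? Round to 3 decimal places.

0.357

Likelihoods f(7.7 | ·): A: 0.228265; B: 0.294118.
Posterior ∝ prior × likelihood. Numerator for A: 0.416667·0.228265 = 0.0951104.
Normalizing constant: 0.416667·0.228265 + 0.583333·0.294118 = 0.266679.
P(A | observation) = 0.0951104 / 0.266679 = 0.356647.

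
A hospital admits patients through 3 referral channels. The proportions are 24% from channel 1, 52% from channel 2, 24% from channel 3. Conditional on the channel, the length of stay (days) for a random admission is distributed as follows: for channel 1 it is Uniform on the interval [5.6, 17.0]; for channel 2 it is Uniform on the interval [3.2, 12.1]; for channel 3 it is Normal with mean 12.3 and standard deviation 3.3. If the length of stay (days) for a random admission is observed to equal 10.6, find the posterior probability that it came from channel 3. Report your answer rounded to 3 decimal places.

0.242

Likelihoods f(10.6 | ·): 1: 0.0877193; 2: 0.11236; 3: 0.105869.
Posterior ∝ prior × likelihood. Numerator for 3: 0.24·0.105869 = 0.0254086.
Normalizing constant: 0.24·0.0877193 + 0.52·0.11236 + 0.24·0.105869 = 0.104888.
P(3 | observation) = 0.0254086 / 0.104888 = 0.242245.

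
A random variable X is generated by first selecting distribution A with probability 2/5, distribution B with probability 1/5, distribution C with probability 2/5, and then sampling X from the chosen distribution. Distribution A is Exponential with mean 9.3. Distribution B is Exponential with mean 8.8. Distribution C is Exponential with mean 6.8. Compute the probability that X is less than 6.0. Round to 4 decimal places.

0.5235

Conditional on each component, P(X < 6.0): A: 0.475422; B: 0.494303; C: 0.586192.
By total probability, P(X < 6.0) = 0.4·0.475422 + 0.2·0.494303 + 0.4·0.586192 = 0.523506.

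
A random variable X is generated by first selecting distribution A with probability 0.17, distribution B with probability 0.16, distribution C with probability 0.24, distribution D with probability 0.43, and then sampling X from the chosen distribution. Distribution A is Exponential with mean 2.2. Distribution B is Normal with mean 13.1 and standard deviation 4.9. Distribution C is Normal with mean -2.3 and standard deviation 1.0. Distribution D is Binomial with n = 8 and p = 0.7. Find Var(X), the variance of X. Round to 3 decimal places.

Per component, A: μ=2.2, E[X²]=9.68; B: μ=13.1, E[X²]=195.62; C: μ=-2.3, E[X²]=6.29; D: μ=5.6, E[X²]=33.04.
E[X] = 0.17·2.2 + 0.16·13.1 + 0.24·-2.3 + 0.43·5.6 = 4.326.
E[X²] = 0.17·9.68 + 0.16·195.62 + 0.24·6.29 + 0.43·33.04 = 48.6616.
Var(X) = E[X²] − (E[X])² = 48.6616 − 18.7143 = 29.9473.

29.947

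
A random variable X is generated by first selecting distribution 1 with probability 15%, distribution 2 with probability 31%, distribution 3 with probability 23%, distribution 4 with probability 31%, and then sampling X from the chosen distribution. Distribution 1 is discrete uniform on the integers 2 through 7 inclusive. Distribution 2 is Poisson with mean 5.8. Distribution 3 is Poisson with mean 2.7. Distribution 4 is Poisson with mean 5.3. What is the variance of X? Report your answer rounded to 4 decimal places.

5.9108

Per component, 1: μ=4.5, E[X²]=23.1667; 2: μ=5.8, E[X²]=39.44; 3: μ=2.7, E[X²]=9.99; 4: μ=5.3, E[X²]=33.39.
E[X] = 0.15·4.5 + 0.31·5.8 + 0.23·2.7 + 0.31·5.3 = 4.737.
E[X²] = 0.15·23.1667 + 0.31·39.44 + 0.23·9.99 + 0.31·33.39 = 28.35.
Var(X) = E[X²] − (E[X])² = 28.35 − 22.4392 = 5.91083.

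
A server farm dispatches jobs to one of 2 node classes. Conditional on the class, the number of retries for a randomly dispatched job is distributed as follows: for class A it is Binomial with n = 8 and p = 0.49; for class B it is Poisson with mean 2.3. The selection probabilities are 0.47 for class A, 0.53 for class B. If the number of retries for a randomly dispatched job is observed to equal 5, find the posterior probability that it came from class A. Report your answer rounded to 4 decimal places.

0.7758

Likelihoods P(X=5 | ·): A: 0.209835; B: 0.053775.
Posterior ∝ prior × likelihood. Numerator for A: 0.47·0.209835 = 0.0986227.
Normalizing constant: 0.47·0.209835 + 0.53·0.053775 = 0.127123.
P(A | observation) = 0.0986227 / 0.127123 = 0.775802.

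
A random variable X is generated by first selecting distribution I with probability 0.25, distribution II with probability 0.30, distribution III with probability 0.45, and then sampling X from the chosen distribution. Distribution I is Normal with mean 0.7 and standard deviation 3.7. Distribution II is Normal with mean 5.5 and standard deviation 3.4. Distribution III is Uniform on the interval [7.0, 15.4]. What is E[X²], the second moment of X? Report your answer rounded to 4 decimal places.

For each component E[X²] = Var + (mean)², giving I: 14.18; II: 41.81; III: 131.32.
Overall E[X²] = 0.25·14.18 + 0.3·41.81 + 0.45·131.32 = 75.182.

75.1820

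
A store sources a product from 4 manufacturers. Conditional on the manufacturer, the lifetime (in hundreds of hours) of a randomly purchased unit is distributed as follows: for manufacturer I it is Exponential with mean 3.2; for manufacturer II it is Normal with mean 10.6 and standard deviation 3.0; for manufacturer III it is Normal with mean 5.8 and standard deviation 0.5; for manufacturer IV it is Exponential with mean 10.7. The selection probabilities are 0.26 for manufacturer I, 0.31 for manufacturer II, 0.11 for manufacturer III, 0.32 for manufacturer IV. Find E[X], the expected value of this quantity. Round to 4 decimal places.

8.1800

Component means — I: 3.2; II: 10.6; III: 5.8; IV: 10.7.
E[X] = 0.26·3.2 + 0.31·10.6 + 0.11·5.8 + 0.32·10.7 = 8.18.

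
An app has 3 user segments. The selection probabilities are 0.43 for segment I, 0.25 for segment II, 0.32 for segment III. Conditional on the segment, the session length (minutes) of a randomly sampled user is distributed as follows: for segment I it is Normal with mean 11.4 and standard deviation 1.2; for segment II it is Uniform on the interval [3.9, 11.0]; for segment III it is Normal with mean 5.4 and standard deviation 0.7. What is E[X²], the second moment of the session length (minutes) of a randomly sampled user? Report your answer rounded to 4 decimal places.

80.9158

For each component E[X²] = Var + (mean)², giving I: 131.4; II: 59.7033; III: 29.65.
Overall E[X²] = 0.43·131.4 + 0.25·59.7033 + 0.32·29.65 = 80.9158.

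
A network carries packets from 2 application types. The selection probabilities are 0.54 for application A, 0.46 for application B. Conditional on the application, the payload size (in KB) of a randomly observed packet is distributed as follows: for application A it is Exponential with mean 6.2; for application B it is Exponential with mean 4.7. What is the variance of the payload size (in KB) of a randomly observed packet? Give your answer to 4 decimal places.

Per component, A: μ=6.2, E[X²]=76.88; B: μ=4.7, E[X²]=44.18.
E[X] = 0.54·6.2 + 0.46·4.7 = 5.51.
E[X²] = 0.54·76.88 + 0.46·44.18 = 61.838.
Var(X) = E[X²] − (E[X])² = 61.838 − 30.3601 = 31.4779.

31.4779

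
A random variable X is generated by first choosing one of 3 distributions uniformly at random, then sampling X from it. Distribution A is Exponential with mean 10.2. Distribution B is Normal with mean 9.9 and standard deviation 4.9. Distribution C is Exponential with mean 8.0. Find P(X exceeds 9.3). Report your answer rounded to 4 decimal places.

0.4211

Conditional on each component, P(X > 9.3): A: 0.401815; B: 0.548728; C: 0.312703.
By total probability, P(X > 9.3) = 0.333333·0.401815 + 0.333333·0.548728 + 0.333333·0.312703 = 0.421082.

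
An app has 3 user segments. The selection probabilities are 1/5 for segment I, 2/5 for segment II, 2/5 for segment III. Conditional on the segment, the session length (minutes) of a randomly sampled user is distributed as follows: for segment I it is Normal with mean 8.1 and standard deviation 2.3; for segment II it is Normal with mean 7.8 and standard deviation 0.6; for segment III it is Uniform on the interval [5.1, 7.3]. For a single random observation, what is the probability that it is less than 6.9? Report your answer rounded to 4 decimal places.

0.4142

Conditional on each segment, P(X < 6.9): I: 0.300926; II: 0.0668072; III: 0.818182.
By total probability, P(X < 6.9) = 0.2·0.300926 + 0.4·0.0668072 + 0.4·0.818182 = 0.414181.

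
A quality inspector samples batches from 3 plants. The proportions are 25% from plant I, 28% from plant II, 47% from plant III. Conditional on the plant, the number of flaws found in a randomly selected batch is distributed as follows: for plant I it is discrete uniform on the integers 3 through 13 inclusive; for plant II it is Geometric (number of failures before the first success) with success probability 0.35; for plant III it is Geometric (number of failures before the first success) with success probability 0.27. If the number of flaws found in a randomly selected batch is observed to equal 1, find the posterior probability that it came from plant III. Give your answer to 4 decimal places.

0.5925

Likelihoods P(X=1 | ·): I: 0; II: 0.2275; III: 0.1971.
Posterior ∝ prior × likelihood. Numerator for III: 0.47·0.1971 = 0.092637.
Normalizing constant: 0.25·0 + 0.28·0.2275 + 0.47·0.1971 = 0.156337.
P(III | observation) = 0.092637 / 0.156337 = 0.592547.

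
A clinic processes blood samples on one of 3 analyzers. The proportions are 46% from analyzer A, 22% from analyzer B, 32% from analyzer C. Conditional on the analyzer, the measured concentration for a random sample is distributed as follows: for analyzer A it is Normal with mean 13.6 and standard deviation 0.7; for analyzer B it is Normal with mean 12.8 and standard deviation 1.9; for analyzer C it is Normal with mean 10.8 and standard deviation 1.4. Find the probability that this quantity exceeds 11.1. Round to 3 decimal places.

Conditional on each analyzer, P(X > 11.1): A: 0.999822; B: 0.814536; C: 0.415162.
By total probability, P(X > 11.1) = 0.46·0.999822 + 0.22·0.814536 + 0.32·0.415162 = 0.771968.

0.772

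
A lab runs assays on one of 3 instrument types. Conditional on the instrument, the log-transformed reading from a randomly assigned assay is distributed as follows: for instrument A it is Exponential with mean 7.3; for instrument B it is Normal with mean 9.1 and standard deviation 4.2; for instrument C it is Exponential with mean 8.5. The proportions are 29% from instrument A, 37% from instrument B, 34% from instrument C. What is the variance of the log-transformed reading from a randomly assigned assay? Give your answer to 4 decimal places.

Per component, A: μ=7.3, E[X²]=106.58; B: μ=9.1, E[X²]=100.45; C: μ=8.5, E[X²]=144.5.
E[X] = 0.29·7.3 + 0.37·9.1 + 0.34·8.5 = 8.374.
E[X²] = 0.29·106.58 + 0.37·100.45 + 0.34·144.5 = 117.205.
Var(X) = E[X²] − (E[X])² = 117.205 − 70.1239 = 47.0808.

47.0808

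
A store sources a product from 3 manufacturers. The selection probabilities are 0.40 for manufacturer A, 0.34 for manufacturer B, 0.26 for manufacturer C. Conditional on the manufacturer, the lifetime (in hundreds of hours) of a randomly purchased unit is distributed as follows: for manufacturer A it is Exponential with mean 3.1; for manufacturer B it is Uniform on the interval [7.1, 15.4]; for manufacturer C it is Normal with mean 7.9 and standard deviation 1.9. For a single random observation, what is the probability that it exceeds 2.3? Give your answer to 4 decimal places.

Conditional on each manufacturer, P(X > 2.3): A: 0.476191; B: 1; C: 0.998398.
By total probability, P(X > 2.3) = 0.4·0.476191 + 0.34·1 + 0.26·0.998398 = 0.79006.

0.7901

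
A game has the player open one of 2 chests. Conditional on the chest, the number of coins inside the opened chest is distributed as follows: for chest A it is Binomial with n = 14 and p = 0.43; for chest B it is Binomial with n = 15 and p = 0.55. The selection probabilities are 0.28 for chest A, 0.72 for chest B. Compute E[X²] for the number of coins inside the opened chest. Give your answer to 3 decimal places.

62.786

For each component E[X²] = Var + (mean)², giving A: 39.6718; B: 71.775.
Overall E[X²] = 0.28·39.6718 + 0.72·71.775 = 62.7861.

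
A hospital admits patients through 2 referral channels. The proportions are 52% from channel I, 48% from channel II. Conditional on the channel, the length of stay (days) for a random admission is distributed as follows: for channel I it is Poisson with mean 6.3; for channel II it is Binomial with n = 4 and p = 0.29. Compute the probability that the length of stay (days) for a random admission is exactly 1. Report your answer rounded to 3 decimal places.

Conditional on each channel, P(X = 1): I: 0.0115687; II: 0.415177.
By total probability, P(X = 1) = 0.52·0.0115687 + 0.48·0.415177 = 0.205301.

0.205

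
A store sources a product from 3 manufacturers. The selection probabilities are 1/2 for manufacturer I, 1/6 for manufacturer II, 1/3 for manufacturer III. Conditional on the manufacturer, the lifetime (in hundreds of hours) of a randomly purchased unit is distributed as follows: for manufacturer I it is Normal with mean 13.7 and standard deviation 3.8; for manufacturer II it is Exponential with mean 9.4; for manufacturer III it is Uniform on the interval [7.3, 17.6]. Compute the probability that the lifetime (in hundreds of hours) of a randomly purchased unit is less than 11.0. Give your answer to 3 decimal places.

Conditional on each manufacturer, P(X < 11.0): I: 0.238689; II: 0.689699; III: 0.359223.
By total probability, P(X < 11.0) = 0.5·0.238689 + 0.166667·0.689699 + 0.333333·0.359223 = 0.354035.

0.354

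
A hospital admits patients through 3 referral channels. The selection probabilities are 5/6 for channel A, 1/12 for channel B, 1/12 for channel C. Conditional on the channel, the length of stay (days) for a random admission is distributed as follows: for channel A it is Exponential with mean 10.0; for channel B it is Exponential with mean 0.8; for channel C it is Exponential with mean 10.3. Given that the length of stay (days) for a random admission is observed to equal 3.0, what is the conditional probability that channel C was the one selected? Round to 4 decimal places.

0.0861

Likelihoods f(3.0 | ·): A: 0.0740818; B: 0.0293972; C: 0.0725553.
Posterior ∝ prior × likelihood. Numerator for C: 0.0833333·0.0725553 = 0.00604628.
Normalizing constant: 0.833333·0.0740818 + 0.0833333·0.0293972 + 0.0833333·0.0725553 = 0.0702309.
P(C | observation) = 0.00604628 / 0.0702309 = 0.0860914.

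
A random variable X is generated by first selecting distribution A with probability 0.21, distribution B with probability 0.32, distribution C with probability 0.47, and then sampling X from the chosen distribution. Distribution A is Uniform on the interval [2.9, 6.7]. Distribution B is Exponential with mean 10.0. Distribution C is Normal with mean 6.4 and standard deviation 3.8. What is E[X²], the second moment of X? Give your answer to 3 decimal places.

For each component E[X²] = Var + (mean)², giving A: 24.2433; B: 200; C: 55.4.
Overall E[X²] = 0.21·24.2433 + 0.32·200 + 0.47·55.4 = 95.1291.

95.129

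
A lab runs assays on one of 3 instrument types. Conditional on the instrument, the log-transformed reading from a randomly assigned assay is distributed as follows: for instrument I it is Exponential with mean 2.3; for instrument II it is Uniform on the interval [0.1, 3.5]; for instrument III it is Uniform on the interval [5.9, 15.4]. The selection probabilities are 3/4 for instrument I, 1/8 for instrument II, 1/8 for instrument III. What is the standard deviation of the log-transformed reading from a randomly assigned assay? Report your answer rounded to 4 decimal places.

3.5793

Per component, I: μ=2.3, E[X²]=10.58; II: μ=1.8, E[X²]=4.20333; III: μ=10.65, E[X²]=120.943.
E[X] = 0.75·2.3 + 0.125·1.8 + 0.125·10.65 = 3.28125.
E[X²] = 0.75·10.58 + 0.125·4.20333 + 0.125·120.943 = 23.5783.
Var(X) = E[X²] − (E[X])² = 23.5783 − 10.7666 = 12.8117.
SD(X) = √12.8117 = 3.57935.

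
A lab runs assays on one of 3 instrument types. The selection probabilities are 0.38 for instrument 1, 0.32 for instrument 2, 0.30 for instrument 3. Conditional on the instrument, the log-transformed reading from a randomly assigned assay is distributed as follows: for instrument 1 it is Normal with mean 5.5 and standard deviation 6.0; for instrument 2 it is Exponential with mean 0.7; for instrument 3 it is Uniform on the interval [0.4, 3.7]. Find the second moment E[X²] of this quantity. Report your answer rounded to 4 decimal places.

For each component E[X²] = Var + (mean)², giving 1: 66.25; 2: 0.98; 3: 5.11.
Overall E[X²] = 0.38·66.25 + 0.32·0.98 + 0.3·5.11 = 27.0216.

27.0216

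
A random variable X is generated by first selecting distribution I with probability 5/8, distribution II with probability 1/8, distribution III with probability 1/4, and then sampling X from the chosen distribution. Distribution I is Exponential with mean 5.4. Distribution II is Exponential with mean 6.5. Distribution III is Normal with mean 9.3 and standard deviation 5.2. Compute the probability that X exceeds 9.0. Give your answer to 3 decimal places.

Conditional on each component, P(X > 9.0): I: 0.188876; II: 0.25042; III: 0.523003.
By total probability, P(X > 9.0) = 0.625·0.188876 + 0.125·0.25042 + 0.25·0.523003 = 0.280101.

0.280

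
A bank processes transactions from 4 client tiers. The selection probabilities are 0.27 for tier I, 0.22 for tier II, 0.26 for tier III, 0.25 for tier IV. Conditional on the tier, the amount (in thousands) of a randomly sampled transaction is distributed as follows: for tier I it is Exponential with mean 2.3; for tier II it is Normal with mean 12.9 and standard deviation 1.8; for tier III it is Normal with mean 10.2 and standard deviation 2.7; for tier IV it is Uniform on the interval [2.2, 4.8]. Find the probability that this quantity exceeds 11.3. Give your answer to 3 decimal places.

Conditional on each tier, P(X > 11.3): I: 0.00735008; II: 0.812969; III: 0.341854; IV: 0.
By total probability, P(X > 11.3) = 0.27·0.00735008 + 0.22·0.812969 + 0.26·0.341854 + 0.25·0 = 0.26972.

0.270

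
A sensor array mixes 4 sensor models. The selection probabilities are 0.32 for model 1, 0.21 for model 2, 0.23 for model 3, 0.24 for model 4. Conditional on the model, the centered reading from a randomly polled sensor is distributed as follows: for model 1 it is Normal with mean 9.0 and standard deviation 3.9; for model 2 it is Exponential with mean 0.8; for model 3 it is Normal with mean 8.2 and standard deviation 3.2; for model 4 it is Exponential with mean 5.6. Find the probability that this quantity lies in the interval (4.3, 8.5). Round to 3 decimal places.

Conditional on each model, P(4.3 < X < 8.5): 1: 0.334916; 2: 0.00460662; 3: 0.425877; 4: 0.244825.
By total probability, P(4.3 < X < 8.5) = 0.32·0.334916 + 0.21·0.00460662 + 0.23·0.425877 + 0.24·0.244825 = 0.26485.

0.265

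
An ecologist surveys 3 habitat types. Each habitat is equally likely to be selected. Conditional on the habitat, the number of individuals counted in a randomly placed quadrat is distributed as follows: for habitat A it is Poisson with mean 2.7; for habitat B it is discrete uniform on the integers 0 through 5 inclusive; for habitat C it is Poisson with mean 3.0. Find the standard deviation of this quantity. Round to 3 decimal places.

Per component, A: μ=2.7, E[X²]=9.99; B: μ=2.5, E[X²]=9.16667; C: μ=3, E[X²]=12.
E[X] = 0.333333·2.7 + 0.333333·2.5 + 0.333333·3 = 2.73333.
E[X²] = 0.333333·9.99 + 0.333333·9.16667 + 0.333333·12 = 10.3856.
Var(X) = E[X²] − (E[X])² = 10.3856 − 7.47111 = 2.91444.
SD(X) = √2.91444 = 1.70717.

1.707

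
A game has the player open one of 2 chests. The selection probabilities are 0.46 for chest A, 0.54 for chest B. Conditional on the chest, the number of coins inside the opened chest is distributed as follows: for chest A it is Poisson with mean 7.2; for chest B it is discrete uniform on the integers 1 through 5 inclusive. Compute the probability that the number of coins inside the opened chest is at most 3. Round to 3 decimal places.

0.357

Conditional on each chest, P(X ≤ 3): A: 0.0719171; B: 0.6.
By total probability, P(X ≤ 3) = 0.46·0.0719171 + 0.54·0.6 = 0.357082.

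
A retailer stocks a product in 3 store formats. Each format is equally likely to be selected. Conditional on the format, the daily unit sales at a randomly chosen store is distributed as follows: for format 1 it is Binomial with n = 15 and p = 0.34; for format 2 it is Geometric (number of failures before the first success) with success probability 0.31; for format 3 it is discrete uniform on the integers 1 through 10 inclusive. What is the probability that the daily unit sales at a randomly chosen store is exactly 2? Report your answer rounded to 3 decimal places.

0.101

Conditional on each format, P(X = 2): 1: 0.0547291; 2: 0.147591; 3: 0.1.
By total probability, P(X = 2) = 0.333333·0.0547291 + 0.333333·0.147591 + 0.333333·0.1 = 0.100773.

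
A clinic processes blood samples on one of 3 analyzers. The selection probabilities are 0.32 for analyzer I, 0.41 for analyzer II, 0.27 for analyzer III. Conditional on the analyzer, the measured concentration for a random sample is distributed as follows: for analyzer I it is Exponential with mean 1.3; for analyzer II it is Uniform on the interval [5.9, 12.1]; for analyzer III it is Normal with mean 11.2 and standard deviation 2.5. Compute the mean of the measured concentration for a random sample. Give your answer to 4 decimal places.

7.1300

Component means — I: 1.3; II: 9; III: 11.2.
E[X] = 0.32·1.3 + 0.41·9 + 0.27·11.2 = 7.13.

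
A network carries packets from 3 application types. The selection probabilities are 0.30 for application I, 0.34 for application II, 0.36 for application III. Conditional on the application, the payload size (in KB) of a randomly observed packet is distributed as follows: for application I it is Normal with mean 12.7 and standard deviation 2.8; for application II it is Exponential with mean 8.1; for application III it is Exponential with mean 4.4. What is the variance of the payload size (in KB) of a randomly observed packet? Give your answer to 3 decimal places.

42.903

Per component, I: μ=12.7, E[X²]=169.13; II: μ=8.1, E[X²]=131.22; III: μ=4.4, E[X²]=38.72.
E[X] = 0.3·12.7 + 0.34·8.1 + 0.36·4.4 = 8.148.
E[X²] = 0.3·169.13 + 0.34·131.22 + 0.36·38.72 = 109.293.
Var(X) = E[X²] − (E[X])² = 109.293 − 66.3899 = 42.9031.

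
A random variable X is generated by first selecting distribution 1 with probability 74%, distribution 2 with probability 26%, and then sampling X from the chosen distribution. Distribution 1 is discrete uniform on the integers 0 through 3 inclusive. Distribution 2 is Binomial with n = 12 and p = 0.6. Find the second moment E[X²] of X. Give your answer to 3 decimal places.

16.817

For each component E[X²] = Var + (mean)², giving 1: 3.5; 2: 54.72.
Overall E[X²] = 0.74·3.5 + 0.26·54.72 = 16.8172.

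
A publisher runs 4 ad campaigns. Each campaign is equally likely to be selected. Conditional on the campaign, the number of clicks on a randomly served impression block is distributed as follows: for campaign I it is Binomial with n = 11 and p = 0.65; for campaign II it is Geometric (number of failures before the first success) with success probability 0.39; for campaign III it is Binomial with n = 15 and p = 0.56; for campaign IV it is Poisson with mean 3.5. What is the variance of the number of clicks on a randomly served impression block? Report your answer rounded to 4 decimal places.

Per component, I: μ=7.15, E[X²]=53.625; II: μ=1.5641, E[X²]=6.45694; III: μ=8.4, E[X²]=74.256; IV: μ=3.5, E[X²]=15.75.
E[X] = 0.25·7.15 + 0.25·1.5641 + 0.25·8.4 + 0.25·3.5 = 5.15353.
E[X²] = 0.25·53.625 + 0.25·6.45694 + 0.25·74.256 + 0.25·15.75 = 37.522.
Var(X) = E[X²] − (E[X])² = 37.522 − 26.5588 = 10.9632.

10.9632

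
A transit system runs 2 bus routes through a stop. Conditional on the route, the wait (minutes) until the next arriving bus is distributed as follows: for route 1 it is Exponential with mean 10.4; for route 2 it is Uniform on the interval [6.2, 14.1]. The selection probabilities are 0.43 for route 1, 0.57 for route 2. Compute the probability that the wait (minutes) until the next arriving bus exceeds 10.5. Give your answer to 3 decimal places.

Conditional on each route, P(X > 10.5): 1: 0.364359; 2: 0.455696.
By total probability, P(X > 10.5) = 0.43·0.364359 + 0.57·0.455696 = 0.416421.

0.416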